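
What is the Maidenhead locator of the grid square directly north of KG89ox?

KH80oa

Latitude subsquare x = 23; +1 → 24, wraps to 0 = a, carry into square.
Latitude square 9; +1 → 10, wraps to 0, carry into field.
Latitude field G = 6; +1 → 7 = H.
The longitude characters are unchanged.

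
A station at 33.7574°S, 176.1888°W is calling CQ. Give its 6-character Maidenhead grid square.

AF16vf

Shift to the Maidenhead origin (180°W, 90°S): lon 3.8112, lat 56.2426.
Field: lon ⌊3.8112/20⌋ = 0 → A; lat ⌊56.2426/10⌋ = 5 → F.
Square: lon ⌊3.8112/2⌋ = 1; lat ⌊6.2426/1⌋ = 6.
Subsquare: lon ⌊1.8112/0.0833333⌋ = 21 → v; lat ⌊0.2426/0.0416667⌋ = 5 → f.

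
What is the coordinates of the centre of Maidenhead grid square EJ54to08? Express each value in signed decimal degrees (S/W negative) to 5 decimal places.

4.61875, -88.41250

Field E=4, J=9: +4·20° lon, +9·10° lat → SW at lon -100°, lat 0°.
Square 5, 4: +5·2° lon, +4·1° lat → SW at lon -90°, lat 4°.
Subsquare t=19, o=14: +19·0.0833333° lon, +14·0.0416667° lat → SW at lon -88.4167°, lat 4.58333°.
Extended square 0, 8: +0·0.00833333° lon, +8·0.00416667° lat → SW at lon -88.4167°, lat 4.61667°.
Cell spans 0.00833333° lon × 0.00416667° lat. Centre is SW corner plus half of each.
latitude 4.61875, longitude -88.41250.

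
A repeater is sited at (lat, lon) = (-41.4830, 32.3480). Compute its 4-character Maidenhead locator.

KE68

Offset from 180°W / 90°S: lon 212.35°, lat 48.52°.
Field (20°×10°, letters A–R): 212.35/20 → 10 → K, 48.52/10 → 4 → E; chars KE.
Square (2°×1°, digits 0–9): 12.35/2 → 6, 8.52/1 → 8; chars 68.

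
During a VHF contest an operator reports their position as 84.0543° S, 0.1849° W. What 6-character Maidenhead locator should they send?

Add 180° to longitude and 90° to latitude: 179.8151, 5.9457.
Field: lon ⌊179.8151/20⌋ = 8 → I; lat ⌊5.9457/10⌋ = 0 → A.
Square: lon ⌊19.8151/2⌋ = 9; lat ⌊5.9457/1⌋ = 5.
Subsquare: lon ⌊1.8151/0.0833333⌋ = 21 → v; lat ⌊0.9457/0.0416667⌋ = 22 → w.

IA95vw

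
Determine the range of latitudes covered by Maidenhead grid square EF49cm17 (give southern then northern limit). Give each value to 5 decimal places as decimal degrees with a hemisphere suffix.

30.47083° S, 30.46667° S

Field E=4, F=5: +4·20° lon, +5·10° lat → SW at lon -100°, lat -40°.
Square 4, 9: +4·2° lon, +9·1° lat → SW at lon -92°, lat -31°.
Subsquare c=2, m=12: +2·0.0833333° lon, +12·0.0416667° lat → SW at lon -91.8333°, lat -30.5°.
Extended square 1, 7: +1·0.00833333° lon, +7·0.00416667° lat → SW at lon -91.825°, lat -30.4708°.
Cell spans 0.00833333° lon × 0.00416667° lat.
south 30.47083° S, north 30.46667° S.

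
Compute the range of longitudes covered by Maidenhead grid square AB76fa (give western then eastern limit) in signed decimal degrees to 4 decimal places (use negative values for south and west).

-165.5833, -165.5000

Field A=0, B=1: +0·20° lon, +1·10° lat → SW at lon -180°, lat -80°.
Square 7, 6: +7·2° lon, +6·1° lat → SW at lon -166°, lat -74°.
Subsquare f=5, a=0: +5·0.0833333° lon, +0·0.0416667° lat → SW at lon -165.583°, lat -74°.
Cell spans 0.0833333° lon × 0.0416667° lat.
west -165.5833, east -165.5000.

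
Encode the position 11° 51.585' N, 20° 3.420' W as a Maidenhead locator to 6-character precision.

HK91xu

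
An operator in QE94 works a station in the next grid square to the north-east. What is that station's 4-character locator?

RE05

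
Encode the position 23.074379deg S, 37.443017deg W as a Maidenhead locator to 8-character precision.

Offset from 180°W / 90°S: lon 142.55698°, lat 66.92562°.
Field: 142.55698/20 → 7 → H, 66.92562/10 → 6 → G; chars HG.
Square: 2.55698/2 → 1, 6.92562/1 → 6; chars 16.
Subsquare: 0.55698/0.0833333 → 6 → g, 0.92562/0.0416667 → 22 → w; chars gw.
Extended square: 0.05698/0.00833333 → 6, 0.00895/0.00416667 → 2; chars 62.

HG16gw62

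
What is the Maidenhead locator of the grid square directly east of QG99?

Longitude square 9; +1 → 10, wraps to 0, carry into field.
Longitude field Q = 16; +1 → 17 = R.
The latitude characters are unchanged.

RG09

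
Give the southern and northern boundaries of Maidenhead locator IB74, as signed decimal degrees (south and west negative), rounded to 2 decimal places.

-76.00, -75.00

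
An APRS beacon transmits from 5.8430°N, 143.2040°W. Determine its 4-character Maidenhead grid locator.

BJ85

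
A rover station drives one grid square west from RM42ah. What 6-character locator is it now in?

RM32xh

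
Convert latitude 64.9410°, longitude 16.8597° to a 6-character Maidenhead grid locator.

Offset from 180°W / 90°S: lon 196.8597°, lat 154.9410°.
Field: 196.8597/20 → 9 → J, 154.9410/10 → 15 → P; chars JP.
Square: 16.8597/2 → 8, 4.9410/1 → 4; chars 84.
Subsquare: 0.8597/0.0833333 → 10 → k, 0.9410/0.0416667 → 22 → w; chars kw.

JP84kw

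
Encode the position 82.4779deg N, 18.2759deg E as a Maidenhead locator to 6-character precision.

JR92dl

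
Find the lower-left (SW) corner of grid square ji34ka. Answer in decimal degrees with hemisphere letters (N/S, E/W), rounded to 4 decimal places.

6.0000° S, 6.8333° E

Field J=9, I=8: +9·20° lon, +8·10° lat → SW at lon 0°, lat -10°.
Square 3, 4: +3·2° lon, +4·1° lat → SW at lon 6°, lat -6°.
Subsquare k=10, a=0: +10·0.0833333° lon, +0·0.0416667° lat → SW at lon 6.83333°, lat -6°.
latitude 6.0000° S, longitude 6.8333° E.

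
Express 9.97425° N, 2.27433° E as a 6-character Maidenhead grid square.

Offset from 180°W / 90°S: lon 182.2743°, lat 99.9742°.
Field (20°×10°, letters A–R): 182.2743/20 → 9 → J, 99.9742/10 → 9 → J; chars JJ.
Square (2°×1°, digits 0–9): 2.2743/2 → 1, 9.9742/1 → 9; chars 19.
Subsquare (5′×2.5′, letters a–x): 0.2743/0.0833333 → 3 → d, 0.9742/0.0416667 → 23 → x; chars dx.

JJ19dx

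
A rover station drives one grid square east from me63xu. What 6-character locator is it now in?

Longitude subsquare x = 23; +1 → 24, wraps to 0 = a, carry into square.
Longitude square 6; +1 → 7.
The latitude characters are unchanged.

ME73au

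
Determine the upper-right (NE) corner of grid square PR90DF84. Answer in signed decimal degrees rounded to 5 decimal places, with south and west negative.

Field P=15, R=17: +15·20° lon, +17·10° lat → SW at lon 120°, lat 80°.
Square 9, 0: +9·2° lon, +0·1° lat → SW at lon 138°, lat 80°.
Subsquare d=3, f=5: +3·0.0833333° lon, +5·0.0416667° lat → SW at lon 138.25°, lat 80.2083°.
Extended square 8, 4: +8·0.00833333° lon, +4·0.00416667° lat → SW at lon 138.317°, lat 80.225°.
Cell spans 0.00833333° lon × 0.00416667° lat. NE corner is SW corner plus one full cell.
latitude 80.22917, longitude 138.32500.

80.22917, 138.32500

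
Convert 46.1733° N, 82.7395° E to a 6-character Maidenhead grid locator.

NN16ie

Add 180° to longitude and 90° to latitude: 262.7395, 136.1733.
Field (20°×10°, letters A–R): 262.7395/20 → 13 → N, 136.1733/10 → 13 → N; chars NN.
Square (2°×1°, digits 0–9): 2.7395/2 → 1, 6.1733/1 → 6; chars 16.
Subsquare (5′×2.5′, letters a–x): 0.7395/0.0833333 → 8 → i, 0.1733/0.0416667 → 4 → e; chars ie.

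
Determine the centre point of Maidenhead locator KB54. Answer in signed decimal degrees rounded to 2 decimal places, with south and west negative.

Field K=10, B=1: +10·20° lon, +1·10° lat → SW at lon 20°, lat -80°.
Square 5, 4: +5·2° lon, +4·1° lat → SW at lon 30°, lat -76°.
Cell spans 2° lon × 1° lat. Centre is SW corner plus half of each.
latitude -75.50, longitude 31.00.

-75.50, 31.00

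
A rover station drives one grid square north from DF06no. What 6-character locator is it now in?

Latitude subsquare o = 14; +1 → 15 = p.
The longitude characters are unchanged.

DF06np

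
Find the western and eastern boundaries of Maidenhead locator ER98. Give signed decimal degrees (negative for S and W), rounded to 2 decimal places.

-82.00, -80.00

Field E=4, R=17: +4·20° lon, +17·10° lat → SW at lon -100°, lat 80°.
Square 9, 8: +9·2° lon, +8·1° lat → SW at lon -82°, lat 88°.
Cell spans 2° lon × 1° lat.
west -82.00, east -80.00.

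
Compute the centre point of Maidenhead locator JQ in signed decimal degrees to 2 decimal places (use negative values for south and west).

Field J=9, Q=16: +9·20° lon, +16·10° lat → SW at lon 0°, lat 70°.
Cell spans 20° lon × 10° lat. Centre is SW corner plus half of each.
latitude 75.00, longitude 10.00.

75.00, 10.00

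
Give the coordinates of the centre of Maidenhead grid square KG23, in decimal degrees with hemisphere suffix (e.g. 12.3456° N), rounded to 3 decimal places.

Field K=10, G=6: +10·20° lon, +6·10° lat → SW at lon 20°, lat -30°.
Square 2, 3: +2·2° lon, +3·1° lat → SW at lon 24°, lat -27°.
Cell spans 2° lon × 1° lat. Centre is SW corner plus half of each.
latitude 26.500° S, longitude 25.000° E.

26.500° S, 25.000° E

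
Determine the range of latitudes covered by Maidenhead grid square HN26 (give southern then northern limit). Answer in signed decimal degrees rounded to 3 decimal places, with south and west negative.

46.000, 47.000

Field H=7, N=13: +7·20° lon, +13·10° lat → SW at lon -40°, lat 40°.
Square 2, 6: +2·2° lon, +6·1° lat → SW at lon -36°, lat 46°.
Cell spans 2° lon × 1° lat.
south 46.000, north 47.000.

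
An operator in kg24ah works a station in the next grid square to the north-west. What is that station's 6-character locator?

KG14xi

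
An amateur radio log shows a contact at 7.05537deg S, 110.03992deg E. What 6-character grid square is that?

OI52aw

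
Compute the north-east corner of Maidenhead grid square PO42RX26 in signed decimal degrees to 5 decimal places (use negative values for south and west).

Field P=15, O=14: +15·20° lon, +14·10° lat → SW at lon 120°, lat 50°.
Square 4, 2: +4·2° lon, +2·1° lat → SW at lon 128°, lat 52°.
Subsquare r=17, x=23: +17·0.0833333° lon, +23·0.0416667° lat → SW at lon 129.417°, lat 52.9583°.
Extended square 2, 6: +2·0.00833333° lon, +6·0.00416667° lat → SW at lon 129.433°, lat 52.9833°.
Cell spans 0.00833333° lon × 0.00416667° lat. NE corner is SW corner plus one full cell.
latitude 52.98750, longitude 129.44167.

52.98750, 129.44167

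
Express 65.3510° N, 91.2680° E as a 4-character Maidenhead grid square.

Add 180° to longitude and 90° to latitude: 271.27, 155.35.
Field: 271.27/20 → 13 → N, 155.35/10 → 15 → P; chars NP.
Square: 11.27/2 → 5, 5.35/1 → 5; chars 55.

NP55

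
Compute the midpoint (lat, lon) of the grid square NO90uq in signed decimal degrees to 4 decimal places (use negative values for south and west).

50.6875, 99.7083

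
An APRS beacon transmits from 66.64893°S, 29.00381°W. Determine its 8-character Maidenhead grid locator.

Add 180° to longitude and 90° to latitude: 150.99619, 23.35107.
Field (20°×10°, letters A–R): lon ⌊150.99619/20⌋ = 7 → H; lat ⌊23.35107/10⌋ = 2 → C.
Square (2°×1°, digits 0–9): lon ⌊10.99619/2⌋ = 5; lat ⌊3.35107/1⌋ = 3.
Subsquare (5′×2.5′, letters a–x): lon ⌊0.99619/0.0833333⌋ = 11 → l; lat ⌊0.35107/0.0416667⌋ = 8 → i.
Extended square (30″×15″, digits 0–9): lon ⌊0.07952/0.00833333⌋ = 9; lat ⌊0.01774/0.00416667⌋ = 4.

HC53li94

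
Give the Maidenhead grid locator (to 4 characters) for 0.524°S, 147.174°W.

BI69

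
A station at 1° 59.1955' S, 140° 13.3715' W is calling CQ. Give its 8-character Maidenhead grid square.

BI98va33

Add 180° to longitude and 90° to latitude: 39.77714, 88.01341.
Field (20°×10°, letters A–R): lon ⌊39.77714/20⌋ = 1 → B; lat ⌊88.01341/10⌋ = 8 → I.
Square (2°×1°, digits 0–9): lon ⌊19.77714/2⌋ = 9; lat ⌊8.01341/1⌋ = 8.
Subsquare (5′×2.5′, letters a–x): lon ⌊1.77714/0.0833333⌋ = 21 → v; lat ⌊0.01341/0.0416667⌋ = 0 → a.
Extended square (30″×15″, digits 0–9): lon ⌊0.02714/0.00833333⌋ = 3; lat ⌊0.01341/0.00416667⌋ = 3.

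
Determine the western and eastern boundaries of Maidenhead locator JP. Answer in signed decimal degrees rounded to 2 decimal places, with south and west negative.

Field J=9, P=15: +9·20° lon, +15·10° lat → SW at lon 0°, lat 60°.
Cell spans 20° lon × 10° lat.
west 0.00, east 20.00.

0.00, 20.00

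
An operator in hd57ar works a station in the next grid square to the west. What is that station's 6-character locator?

Longitude subsquare a = 0; −1 → -1, wraps to 23 = x, carry into square.
Longitude square 5; −1 → 4.
The latitude characters are unchanged.

HD47xr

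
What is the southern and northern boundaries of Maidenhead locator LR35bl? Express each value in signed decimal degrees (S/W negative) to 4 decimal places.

Field L=11, R=17: +11·20° lon, +17·10° lat → SW at lon 40°, lat 80°.
Square 3, 5: +3·2° lon, +5·1° lat → SW at lon 46°, lat 85°.
Subsquare b=1, l=11: +1·0.0833333° lon, +11·0.0416667° lat → SW at lon 46.0833°, lat 85.4583°.
Cell spans 0.0833333° lon × 0.0416667° lat.
south 85.4583, north 85.5000.

85.4583, 85.5000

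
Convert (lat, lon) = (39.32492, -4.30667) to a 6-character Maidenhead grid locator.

Add 180° to longitude and 90° to latitude: 175.6933, 129.3249.
Field: lon ⌊175.6933/20⌋ = 8 → I; lat ⌊129.3249/10⌋ = 12 → M.
Square: lon ⌊15.6933/2⌋ = 7; lat ⌊9.3249/1⌋ = 9.
Subsquare: lon ⌊1.6933/0.0833333⌋ = 20 → u; lat ⌊0.3249/0.0416667⌋ = 7 → h.

IM79uh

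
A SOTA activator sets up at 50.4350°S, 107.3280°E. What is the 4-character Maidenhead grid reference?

OD39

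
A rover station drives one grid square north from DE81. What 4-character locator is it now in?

DE82

Latitude square 1; +1 → 2.
The longitude characters are unchanged.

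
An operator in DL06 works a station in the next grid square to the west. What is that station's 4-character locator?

Longitude square 0; −1 → -1, wraps to 9, carry into field.
Longitude field D = 3; −1 → 2 = C.
The latitude characters are unchanged.

CL96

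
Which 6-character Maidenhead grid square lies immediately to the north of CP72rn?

Latitude subsquare n = 13; +1 → 14 = o.
The longitude characters are unchanged.

CP72ro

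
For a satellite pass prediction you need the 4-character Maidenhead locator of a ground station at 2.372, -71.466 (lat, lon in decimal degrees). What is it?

Offset from 180°W / 90°S: lon 108.53°, lat 92.37°.
Field: lon ⌊108.53/20⌋ = 5 → F; lat ⌊92.37/10⌋ = 9 → J.
Square: lon ⌊8.53/2⌋ = 4; lat ⌊2.37/1⌋ = 2.

FJ42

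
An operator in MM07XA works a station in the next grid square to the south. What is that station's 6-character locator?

MM06xx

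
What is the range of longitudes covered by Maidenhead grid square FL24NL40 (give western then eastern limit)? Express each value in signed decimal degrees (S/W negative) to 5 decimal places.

-74.88333, -74.87500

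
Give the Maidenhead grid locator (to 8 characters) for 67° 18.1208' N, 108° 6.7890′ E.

Shift to the Maidenhead origin (180°W, 90°S): lon 288.11315, lat 157.30201.
Field: 288.11315/20 → 14 → O, 157.30201/10 → 15 → P; chars OP.
Square: 8.11315/2 → 4, 7.30201/1 → 7; chars 47.
Subsquare: 0.11315/0.0833333 → 1 → b, 0.30201/0.0416667 → 7 → h; chars bh.
Extended square: 0.02982/0.00833333 → 3, 0.01035/0.00416667 → 2; chars 32.

OP47bh32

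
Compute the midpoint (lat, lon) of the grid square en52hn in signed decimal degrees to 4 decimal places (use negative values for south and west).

Field E=4, N=13: +4·20° lon, +13·10° lat → SW at lon -100°, lat 40°.
Square 5, 2: +5·2° lon, +2·1° lat → SW at lon -90°, lat 42°.
Subsquare h=7, n=13: +7·0.0833333° lon, +13·0.0416667° lat → SW at lon -89.4167°, lat 42.5417°.
Cell spans 0.0833333° lon × 0.0416667° lat. Centre is SW corner plus half of each.
latitude 42.5625, longitude -89.3750.

42.5625, -89.3750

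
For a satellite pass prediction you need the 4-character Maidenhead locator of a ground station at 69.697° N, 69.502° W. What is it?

Add 180° to longitude and 90° to latitude: 110.50, 159.70.
Field (20°×10°, letters A–R): 110.50/20 → 5 → F, 159.70/10 → 15 → P; chars FP.
Square (2°×1°, digits 0–9): 10.50/2 → 5, 9.70/1 → 9; chars 59.

FP59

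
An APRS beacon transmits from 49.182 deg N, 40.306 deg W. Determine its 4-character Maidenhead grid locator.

GN99

Offset from 180°W / 90°S: lon 139.69°, lat 139.18°.
Field (20°×10°, letters A–R): lon ⌊139.69/20⌋ = 6 → G; lat ⌊139.18/10⌋ = 13 → N.
Square (2°×1°, digits 0–9): lon ⌊19.69/2⌋ = 9; lat ⌊9.18/1⌋ = 9.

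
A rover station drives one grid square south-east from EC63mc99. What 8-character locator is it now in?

Longitude extended square 9; +1 → 10, wraps to 0, carry into subsquare.
Longitude subsquare m = 12; +1 → 13 = n.
Latitude extended square 9; −1 → 8.

EC63nc08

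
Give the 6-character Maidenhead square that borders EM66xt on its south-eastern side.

Longitude subsquare x = 23; +1 → 24, wraps to 0 = a, carry into square.
Longitude square 6; +1 → 7.
Latitude subsquare t = 19; −1 → 18 = s.

EM76as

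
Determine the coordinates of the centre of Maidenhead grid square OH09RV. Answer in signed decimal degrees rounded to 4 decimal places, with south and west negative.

-10.1042, 101.4583

Field O=14, H=7: +14·20° lon, +7·10° lat → SW at lon 100°, lat -20°.
Square 0, 9: +0·2° lon, +9·1° lat → SW at lon 100°, lat -11°.
Subsquare r=17, v=21: +17·0.0833333° lon, +21·0.0416667° lat → SW at lon 101.417°, lat -10.125°.
Cell spans 0.0833333° lon × 0.0416667° lat. Centre is SW corner plus half of each.
latitude -10.1042, longitude 101.4583.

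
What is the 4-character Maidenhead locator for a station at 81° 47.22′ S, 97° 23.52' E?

NA88

Shift to the Maidenhead origin (180°W, 90°S): lon 277.39, lat 8.21.
Field: lon ⌊277.39/20⌋ = 13 → N; lat ⌊8.21/10⌋ = 0 → A.
Square: lon ⌊17.39/2⌋ = 8; lat ⌊8.21/1⌋ = 8.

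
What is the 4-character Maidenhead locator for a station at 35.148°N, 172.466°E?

RM65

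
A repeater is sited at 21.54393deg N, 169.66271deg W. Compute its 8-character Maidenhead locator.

Add 180° to longitude and 90° to latitude: 10.33729, 111.54393.
Field (20°×10°, letters A–R): 10.33729/20 → 0 → A, 111.54393/10 → 11 → L; chars AL.
Square (2°×1°, digits 0–9): 10.33729/2 → 5, 1.54393/1 → 1; chars 51.
Subsquare (5′×2.5′, letters a–x): 0.33729/0.0833333 → 4 → e, 0.54393/0.0416667 → 13 → n; chars en.
Extended square (30″×15″, digits 0–9): 0.00396/0.00833333 → 0, 0.00226/0.00416667 → 0; chars 00.

AL51en00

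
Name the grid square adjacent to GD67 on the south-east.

Longitude square 6; +1 → 7.
Latitude square 7; −1 → 6.

GD76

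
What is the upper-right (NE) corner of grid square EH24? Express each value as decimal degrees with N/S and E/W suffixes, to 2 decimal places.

15.00° S, 94.00° W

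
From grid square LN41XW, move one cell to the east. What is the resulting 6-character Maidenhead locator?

LN51aw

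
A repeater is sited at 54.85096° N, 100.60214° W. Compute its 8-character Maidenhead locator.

Shift to the Maidenhead origin (180°W, 90°S): lon 79.39786, lat 144.85096.
Field: lon ⌊79.39786/20⌋ = 3 → D; lat ⌊144.85096/10⌋ = 14 → O.
Square: lon ⌊19.39786/2⌋ = 9; lat ⌊4.85096/1⌋ = 4.
Subsquare: lon ⌊1.39786/0.0833333⌋ = 16 → q; lat ⌊0.85096/0.0416667⌋ = 20 → u.
Extended square: lon ⌊0.06453/0.00833333⌋ = 7; lat ⌊0.01763/0.00416667⌋ = 4.

DO94qu74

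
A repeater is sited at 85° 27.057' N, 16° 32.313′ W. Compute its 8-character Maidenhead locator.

Add 180° to longitude and 90° to latitude: 163.46145, 175.45095.
Field (20°×10°, letters A–R): lon ⌊163.46145/20⌋ = 8 → I; lat ⌊175.45095/10⌋ = 17 → R.
Square (2°×1°, digits 0–9): lon ⌊3.46145/2⌋ = 1; lat ⌊5.45095/1⌋ = 5.
Subsquare (5′×2.5′, letters a–x): lon ⌊1.46145/0.0833333⌋ = 17 → r; lat ⌊0.45095/0.0416667⌋ = 10 → k.
Extended square (30″×15″, digits 0–9): lon ⌊0.04478/0.00833333⌋ = 5; lat ⌊0.03428/0.00416667⌋ = 8.

IR15rk58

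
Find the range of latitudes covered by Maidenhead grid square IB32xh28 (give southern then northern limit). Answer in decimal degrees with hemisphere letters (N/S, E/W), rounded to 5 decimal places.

77.67500° S, 77.67083° S

Field I=8, B=1: +8·20° lon, +1·10° lat → SW at lon -20°, lat -80°.
Square 3, 2: +3·2° lon, +2·1° lat → SW at lon -14°, lat -78°.
Subsquare x=23, h=7: +23·0.0833333° lon, +7·0.0416667° lat → SW at lon -12.0833°, lat -77.7083°.
Extended square 2, 8: +2·0.00833333° lon, +8·0.00416667° lat → SW at lon -12.0667°, lat -77.675°.
Cell spans 0.00833333° lon × 0.00416667° lat.
south 77.67500° S, north 77.67083° S.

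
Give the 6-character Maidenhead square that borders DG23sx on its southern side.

DG23sw

Latitude subsquare x = 23; −1 → 22 = w.
The longitude characters are unchanged.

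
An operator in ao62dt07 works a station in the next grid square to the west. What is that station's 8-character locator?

Longitude extended square 0; −1 → -1, wraps to 9, carry into subsquare.
Longitude subsquare d = 3; −1 → 2 = c.
The latitude characters are unchanged.

AO62ct97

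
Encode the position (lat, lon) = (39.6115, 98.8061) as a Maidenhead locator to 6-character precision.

Offset from 180°W / 90°S: lon 278.8061°, lat 129.6115°.
Field: 278.8061/20 → 13 → N, 129.6115/10 → 12 → M; chars NM.
Square: 18.8061/2 → 9, 9.6115/1 → 9; chars 99.
Subsquare: 0.8061/0.0833333 → 9 → j, 0.6115/0.0416667 → 14 → o; chars jo.

NM99jo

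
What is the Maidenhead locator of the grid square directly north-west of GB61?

Longitude square 6; −1 → 5.
Latitude square 1; +1 → 2.

GB52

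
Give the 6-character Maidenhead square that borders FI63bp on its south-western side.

FI63ao

Longitude subsquare b = 1; −1 → 0 = a.
Latitude subsquare p = 15; −1 → 14 = o.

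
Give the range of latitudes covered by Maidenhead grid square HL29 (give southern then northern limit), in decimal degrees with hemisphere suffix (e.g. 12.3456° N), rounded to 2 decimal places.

Field H=7, L=11: +7·20° lon, +11·10° lat → SW at lon -40°, lat 20°.
Square 2, 9: +2·2° lon, +9·1° lat → SW at lon -36°, lat 29°.
Cell spans 2° lon × 1° lat.
south 29.00° N, north 30.00° N.

29.00° N, 30.00° N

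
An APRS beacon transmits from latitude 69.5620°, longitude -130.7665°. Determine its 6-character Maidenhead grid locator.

CP49on

Add 180° to longitude and 90° to latitude: 49.2335, 159.5620.
Field: lon ⌊49.2335/20⌋ = 2 → C; lat ⌊159.5620/10⌋ = 15 → P.
Square: lon ⌊9.2335/2⌋ = 4; lat ⌊9.5620/1⌋ = 9.
Subsquare: lon ⌊1.2335/0.0833333⌋ = 14 → o; lat ⌊0.5620/0.0416667⌋ = 13 → n.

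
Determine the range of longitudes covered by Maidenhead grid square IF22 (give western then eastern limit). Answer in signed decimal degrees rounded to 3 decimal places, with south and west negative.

-16.000, -14.000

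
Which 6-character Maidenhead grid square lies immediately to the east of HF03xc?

HF13ac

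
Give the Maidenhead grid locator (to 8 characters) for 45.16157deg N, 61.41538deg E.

MN05qd98

Shift to the Maidenhead origin (180°W, 90°S): lon 241.41538, lat 135.16157.
Field (20°×10°, letters A–R): 241.41538/20 → 12 → M, 135.16157/10 → 13 → N; chars MN.
Square (2°×1°, digits 0–9): 1.41538/2 → 0, 5.16157/1 → 5; chars 05.
Subsquare (5′×2.5′, letters a–x): 1.41538/0.0833333 → 16 → q, 0.16157/0.0416667 → 3 → d; chars qd.
Extended square (30″×15″, digits 0–9): 0.08205/0.00833333 → 9, 0.03657/0.00416667 → 8; chars 98.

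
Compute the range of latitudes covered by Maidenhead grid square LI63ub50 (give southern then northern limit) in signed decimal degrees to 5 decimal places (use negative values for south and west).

Field L=11, I=8: +11·20° lon, +8·10° lat → SW at lon 40°, lat -10°.
Square 6, 3: +6·2° lon, +3·1° lat → SW at lon 52°, lat -7°.
Subsquare u=20, b=1: +20·0.0833333° lon, +1·0.0416667° lat → SW at lon 53.6667°, lat -6.95833°.
Extended square 5, 0: +5·0.00833333° lon, +0·0.00416667° lat → SW at lon 53.7083°, lat -6.95833°.
Cell spans 0.00833333° lon × 0.00416667° lat.
south -6.95833, north -6.95417.

-6.95833, -6.95417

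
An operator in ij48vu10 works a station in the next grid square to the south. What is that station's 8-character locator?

Latitude extended square 0; −1 → -1, wraps to 9, carry into subsquare.
Latitude subsquare u = 20; −1 → 19 = t.
The longitude characters are unchanged.

IJ48vt19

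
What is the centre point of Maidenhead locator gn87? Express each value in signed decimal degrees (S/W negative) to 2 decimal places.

Field G=6, N=13: +6·20° lon, +13·10° lat → SW at lon -60°, lat 40°.
Square 8, 7: +8·2° lon, +7·1° lat → SW at lon -44°, lat 47°.
Cell spans 2° lon × 1° lat. Centre is SW corner plus half of each.
latitude 47.50, longitude -43.00.

47.50, -43.00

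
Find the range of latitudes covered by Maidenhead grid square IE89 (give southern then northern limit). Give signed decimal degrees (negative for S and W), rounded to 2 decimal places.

Field I=8, E=4: +8·20° lon, +4·10° lat → SW at lon -20°, lat -50°.
Square 8, 9: +8·2° lon, +9·1° lat → SW at lon -4°, lat -41°.
Cell spans 2° lon × 1° lat.
south -41.00, north -40.00.

-41.00, -40.00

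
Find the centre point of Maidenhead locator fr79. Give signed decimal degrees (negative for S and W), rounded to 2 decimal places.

89.50, -65.00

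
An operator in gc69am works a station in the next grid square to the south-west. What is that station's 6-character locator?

GC59xl

Longitude subsquare a = 0; −1 → -1, wraps to 23 = x, carry into square.
Longitude square 6; −1 → 5.
Latitude subsquare m = 12; −1 → 11 = l.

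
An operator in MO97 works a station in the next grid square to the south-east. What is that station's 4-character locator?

NO06

Longitude square 9; +1 → 10, wraps to 0, carry into field.
Longitude field M = 12; +1 → 13 = N.
Latitude square 7; −1 → 6.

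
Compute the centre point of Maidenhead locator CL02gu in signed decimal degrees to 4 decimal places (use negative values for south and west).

22.8542, -139.4583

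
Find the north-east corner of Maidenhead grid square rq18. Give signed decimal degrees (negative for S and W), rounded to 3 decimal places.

79.000, 164.000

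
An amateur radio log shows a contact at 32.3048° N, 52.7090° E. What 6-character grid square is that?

LM62ih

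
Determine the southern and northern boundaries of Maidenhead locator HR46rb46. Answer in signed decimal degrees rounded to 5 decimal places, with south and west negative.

86.06667, 86.07083

Field H=7, R=17: +7·20° lon, +17·10° lat → SW at lon -40°, lat 80°.
Square 4, 6: +4·2° lon, +6·1° lat → SW at lon -32°, lat 86°.
Subsquare r=17, b=1: +17·0.0833333° lon, +1·0.0416667° lat → SW at lon -30.5833°, lat 86.0417°.
Extended square 4, 6: +4·0.00833333° lon, +6·0.00416667° lat → SW at lon -30.55°, lat 86.0667°.
Cell spans 0.00833333° lon × 0.00416667° lat.
south 86.06667, north 86.07083.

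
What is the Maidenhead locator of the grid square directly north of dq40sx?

DQ41sa

Latitude subsquare x = 23; +1 → 24, wraps to 0 = a, carry into square.
Latitude square 0; +1 → 1.
The longitude characters are unchanged.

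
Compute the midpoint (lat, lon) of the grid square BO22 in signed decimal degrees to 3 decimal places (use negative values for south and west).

52.500, -155.000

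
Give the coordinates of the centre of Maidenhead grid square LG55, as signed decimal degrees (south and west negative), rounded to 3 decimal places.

-24.500, 51.000

Field L=11, G=6: +11·20° lon, +6·10° lat → SW at lon 40°, lat -30°.
Square 5, 5: +5·2° lon, +5·1° lat → SW at lon 50°, lat -25°.
Cell spans 2° lon × 1° lat. Centre is SW corner plus half of each.
latitude -24.500, longitude 51.000.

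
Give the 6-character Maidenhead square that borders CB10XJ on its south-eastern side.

Longitude subsquare x = 23; +1 → 24, wraps to 0 = a, carry into square.
Longitude square 1; +1 → 2.
Latitude subsquare j = 9; −1 → 8 = i.

CB20ai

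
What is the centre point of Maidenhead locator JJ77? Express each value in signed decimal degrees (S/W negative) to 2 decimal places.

Field J=9, J=9: +9·20° lon, +9·10° lat → SW at lon 0°, lat 0°.
Square 7, 7: +7·2° lon, +7·1° lat → SW at lon 14°, lat 7°.
Cell spans 2° lon × 1° lat. Centre is SW corner plus half of each.
latitude 7.50, longitude 15.00.

7.50, 15.00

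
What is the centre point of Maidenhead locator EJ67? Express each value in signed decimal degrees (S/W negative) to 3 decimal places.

Field E=4, J=9: +4·20° lon, +9·10° lat → SW at lon -100°, lat 0°.
Square 6, 7: +6·2° lon, +7·1° lat → SW at lon -88°, lat 7°.
Cell spans 2° lon × 1° lat. Centre is SW corner plus half of each.
latitude 7.500, longitude -87.000.

7.500, -87.000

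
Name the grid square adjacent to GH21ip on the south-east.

GH21jo

Longitude subsquare i = 8; +1 → 9 = j.
Latitude subsquare p = 15; −1 → 14 = o.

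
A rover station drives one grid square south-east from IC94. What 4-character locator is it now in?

JC03

Longitude square 9; +1 → 10, wraps to 0, carry into field.
Longitude field I = 8; +1 → 9 = J.
Latitude square 4; −1 → 3.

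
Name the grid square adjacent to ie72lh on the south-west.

IE72kg

Longitude subsquare l = 11; −1 → 10 = k.
Latitude subsquare h = 7; −1 → 6 = g.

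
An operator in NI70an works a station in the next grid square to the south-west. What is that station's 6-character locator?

Longitude subsquare a = 0; −1 → -1, wraps to 23 = x, carry into square.
Longitude square 7; −1 → 6.
Latitude subsquare n = 13; −1 → 12 = m.

NI60xm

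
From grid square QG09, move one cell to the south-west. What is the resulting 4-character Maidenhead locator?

Longitude square 0; −1 → -1, wraps to 9, carry into field.
Longitude field Q = 16; −1 → 15 = P.
Latitude square 9; −1 → 8.

PG98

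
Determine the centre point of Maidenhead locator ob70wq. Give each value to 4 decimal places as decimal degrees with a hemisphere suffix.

Field O=14, B=1: +14·20° lon, +1·10° lat → SW at lon 100°, lat -80°.
Square 7, 0: +7·2° lon, +0·1° lat → SW at lon 114°, lat -80°.
Subsquare w=22, q=16: +22·0.0833333° lon, +16·0.0416667° lat → SW at lon 115.833°, lat -79.3333°.
Cell spans 0.0833333° lon × 0.0416667° lat. Centre is SW corner plus half of each.
latitude 79.3125° S, longitude 115.8750° E.

79.3125° S, 115.8750° E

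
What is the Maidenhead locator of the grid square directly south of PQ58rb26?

Latitude extended square 6; −1 → 5.
The longitude characters are unchanged.

PQ58rb25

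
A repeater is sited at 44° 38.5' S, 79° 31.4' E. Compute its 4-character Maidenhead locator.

Shift to the Maidenhead origin (180°W, 90°S): lon 259.52, lat 45.36.
Field (20°×10°, letters A–R): lon ⌊259.52/20⌋ = 12 → M; lat ⌊45.36/10⌋ = 4 → E.
Square (2°×1°, digits 0–9): lon ⌊19.52/2⌋ = 9; lat ⌊5.36/1⌋ = 5.

ME95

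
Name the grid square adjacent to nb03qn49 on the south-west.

NB03qn38

Longitude extended square 4; −1 → 3.
Latitude extended square 9; −1 → 8.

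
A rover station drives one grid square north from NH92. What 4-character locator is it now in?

NH93

Latitude square 2; +1 → 3.
The longitude characters are unchanged.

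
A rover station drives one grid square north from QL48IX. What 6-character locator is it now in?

Latitude subsquare x = 23; +1 → 24, wraps to 0 = a, carry into square.
Latitude square 8; +1 → 9.
The longitude characters are unchanged.

QL49ia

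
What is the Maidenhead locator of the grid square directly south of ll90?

Latitude square 0; −1 → -1, wraps to 9, carry into field.
Latitude field L = 11; −1 → 10 = K.
The longitude characters are unchanged.

LK99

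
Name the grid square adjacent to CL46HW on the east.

Longitude subsquare h = 7; +1 → 8 = i.
The latitude characters are unchanged.

CL46iw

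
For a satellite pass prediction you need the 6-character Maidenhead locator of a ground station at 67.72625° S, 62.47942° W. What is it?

Shift to the Maidenhead origin (180°W, 90°S): lon 117.5206, lat 22.2738.
Field: 117.5206/20 → 5 → F, 22.2738/10 → 2 → C; chars FC.
Square: 17.5206/2 → 8, 2.2738/1 → 2; chars 82.
Subsquare: 1.5206/0.0833333 → 18 → s, 0.2738/0.0416667 → 6 → g; chars sg.

FC82sg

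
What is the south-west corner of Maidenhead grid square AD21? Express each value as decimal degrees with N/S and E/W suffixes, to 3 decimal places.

Field A=0, D=3: +0·20° lon, +3·10° lat → SW at lon -180°, lat -60°.
Square 2, 1: +2·2° lon, +1·1° lat → SW at lon -176°, lat -59°.
latitude 59.000° S, longitude 176.000° W.

59.000° S, 176.000° W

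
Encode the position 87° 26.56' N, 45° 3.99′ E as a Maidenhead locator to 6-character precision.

LR27mk

Shift to the Maidenhead origin (180°W, 90°S): lon 225.0665, lat 177.4427.
Field: 225.0665/20 → 11 → L, 177.4427/10 → 17 → R; chars LR.
Square: 5.0665/2 → 2, 7.4427/1 → 7; chars 27.
Subsquare: 1.0665/0.0833333 → 12 → m, 0.4427/0.0416667 → 10 → k; chars mk.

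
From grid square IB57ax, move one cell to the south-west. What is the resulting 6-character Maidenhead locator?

Longitude subsquare a = 0; −1 → -1, wraps to 23 = x, carry into square.
Longitude square 5; −1 → 4.
Latitude subsquare x = 23; −1 → 22 = w.

IB47xw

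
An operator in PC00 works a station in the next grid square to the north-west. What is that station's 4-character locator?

Longitude square 0; −1 → -1, wraps to 9, carry into field.
Longitude field P = 15; −1 → 14 = O.
Latitude square 0; +1 → 1.

OC91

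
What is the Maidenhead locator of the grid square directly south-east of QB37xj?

QB47ai

Longitude subsquare x = 23; +1 → 24, wraps to 0 = a, carry into square.
Longitude square 3; +1 → 4.
Latitude subsquare j = 9; −1 → 8 = i.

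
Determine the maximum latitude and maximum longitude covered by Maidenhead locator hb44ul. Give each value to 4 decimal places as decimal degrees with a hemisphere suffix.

75.5000° S, 30.2500° W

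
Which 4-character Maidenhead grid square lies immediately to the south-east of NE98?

OE07

Longitude square 9; +1 → 10, wraps to 0, carry into field.
Longitude field N = 13; +1 → 14 = O.
Latitude square 8; −1 → 7.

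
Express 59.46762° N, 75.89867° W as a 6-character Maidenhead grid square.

FO29bl

Shift to the Maidenhead origin (180°W, 90°S): lon 104.1013, lat 149.4676.
Field: 104.1013/20 → 5 → F, 149.4676/10 → 14 → O; chars FO.
Square: 4.1013/2 → 2, 9.4676/1 → 9; chars 29.
Subsquare: 0.1013/0.0833333 → 1 → b, 0.4676/0.0416667 → 11 → l; chars bl.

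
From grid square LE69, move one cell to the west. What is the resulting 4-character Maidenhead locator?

LE59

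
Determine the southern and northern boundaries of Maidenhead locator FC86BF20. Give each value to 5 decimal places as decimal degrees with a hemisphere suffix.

63.79167° S, 63.78750° S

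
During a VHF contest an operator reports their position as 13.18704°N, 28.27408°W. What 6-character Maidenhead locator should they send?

HK53ue

Offset from 180°W / 90°S: lon 151.7259°, lat 103.1870°.
Field: 151.7259/20 → 7 → H, 103.1870/10 → 10 → K; chars HK.
Square: 11.7259/2 → 5, 3.1870/1 → 3; chars 53.
Subsquare: 1.7259/0.0833333 → 20 → u, 0.1870/0.0416667 → 4 → e; chars ue.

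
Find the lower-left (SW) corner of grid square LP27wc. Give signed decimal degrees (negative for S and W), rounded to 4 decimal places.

67.0833, 45.8333

Field L=11, P=15: +11·20° lon, +15·10° lat → SW at lon 40°, lat 60°.
Square 2, 7: +2·2° lon, +7·1° lat → SW at lon 44°, lat 67°.
Subsquare w=22, c=2: +22·0.0833333° lon, +2·0.0416667° lat → SW at lon 45.8333°, lat 67.0833°.
latitude 67.0833, longitude 45.8333.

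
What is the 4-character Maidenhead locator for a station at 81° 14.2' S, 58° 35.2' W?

GA08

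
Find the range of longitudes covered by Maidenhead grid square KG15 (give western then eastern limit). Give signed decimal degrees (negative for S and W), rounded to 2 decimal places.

22.00, 24.00

Field K=10, G=6: +10·20° lon, +6·10° lat → SW at lon 20°, lat -30°.
Square 1, 5: +1·2° lon, +5·1° lat → SW at lon 22°, lat -25°.
Cell spans 2° lon × 1° lat.
west 22.00, east 24.00.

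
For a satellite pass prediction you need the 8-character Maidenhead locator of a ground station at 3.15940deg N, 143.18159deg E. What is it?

QJ13od18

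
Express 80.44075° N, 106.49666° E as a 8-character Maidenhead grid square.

OR30fk95

Add 180° to longitude and 90° to latitude: 286.49666, 170.44075.
Field: lon ⌊286.49666/20⌋ = 14 → O; lat ⌊170.44075/10⌋ = 17 → R.
Square: lon ⌊6.49666/2⌋ = 3; lat ⌊0.44075/1⌋ = 0.
Subsquare: lon ⌊0.49666/0.0833333⌋ = 5 → f; lat ⌊0.44075/0.0416667⌋ = 10 → k.
Extended square: lon ⌊0.07999/0.00833333⌋ = 9; lat ⌊0.02408/0.00416667⌋ = 5.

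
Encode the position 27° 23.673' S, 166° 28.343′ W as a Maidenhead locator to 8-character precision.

AG62so35

Add 180° to longitude and 90° to latitude: 13.52762, 62.60545.
Field: lon ⌊13.52762/20⌋ = 0 → A; lat ⌊62.60545/10⌋ = 6 → G.
Square: lon ⌊13.52762/2⌋ = 6; lat ⌊2.60545/1⌋ = 2.
Subsquare: lon ⌊1.52762/0.0833333⌋ = 18 → s; lat ⌊0.60545/0.0416667⌋ = 14 → o.
Extended square: lon ⌊0.02762/0.00833333⌋ = 3; lat ⌊0.02212/0.00416667⌋ = 5.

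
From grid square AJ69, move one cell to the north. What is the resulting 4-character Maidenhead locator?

AK60

Latitude square 9; +1 → 10, wraps to 0, carry into field.
Latitude field J = 9; +1 → 10 = K.
The longitude characters are unchanged.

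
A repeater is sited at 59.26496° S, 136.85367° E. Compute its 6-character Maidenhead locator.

PD80kr

Add 180° to longitude and 90° to latitude: 316.8537, 30.7350.
Field: 316.8537/20 → 15 → P, 30.7350/10 → 3 → D; chars PD.
Square: 16.8537/2 → 8, 0.7350/1 → 0; chars 80.
Subsquare: 0.8537/0.0833333 → 10 → k, 0.7350/0.0416667 → 17 → r; chars kr.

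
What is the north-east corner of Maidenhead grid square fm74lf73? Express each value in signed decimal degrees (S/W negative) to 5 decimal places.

Field F=5, M=12: +5·20° lon, +12·10° lat → SW at lon -80°, lat 30°.
Square 7, 4: +7·2° lon, +4·1° lat → SW at lon -66°, lat 34°.
Subsquare l=11, f=5: +11·0.0833333° lon, +5·0.0416667° lat → SW at lon -65.0833°, lat 34.2083°.
Extended square 7, 3: +7·0.00833333° lon, +3·0.00416667° lat → SW at lon -65.025°, lat 34.2208°.
Cell spans 0.00833333° lon × 0.00416667° lat. NE corner is SW corner plus one full cell.
latitude 34.22500, longitude -65.01667.

34.22500, -65.01667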